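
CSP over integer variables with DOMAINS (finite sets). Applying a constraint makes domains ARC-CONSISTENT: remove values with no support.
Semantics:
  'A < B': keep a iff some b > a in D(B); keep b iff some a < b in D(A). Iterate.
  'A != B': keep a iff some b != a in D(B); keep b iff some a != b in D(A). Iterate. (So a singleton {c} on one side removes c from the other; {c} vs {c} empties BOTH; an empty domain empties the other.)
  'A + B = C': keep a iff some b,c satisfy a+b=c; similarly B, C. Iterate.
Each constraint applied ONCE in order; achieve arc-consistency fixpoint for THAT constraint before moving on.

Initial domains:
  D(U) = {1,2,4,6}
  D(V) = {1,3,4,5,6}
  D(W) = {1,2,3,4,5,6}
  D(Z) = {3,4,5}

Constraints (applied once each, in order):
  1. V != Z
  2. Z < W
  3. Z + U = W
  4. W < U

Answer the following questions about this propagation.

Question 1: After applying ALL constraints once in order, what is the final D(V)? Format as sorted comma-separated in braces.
Answer: {1,3,4,5,6}

Derivation:
Constraint 1 (V != Z) on D(V)={1,3,4,5,6} D(Z)={3,4,5}: no change
Constraint 2 (Z < W) on D(Z)={3,4,5} D(W)={1,2,3,4,5,6}: W {1,2,3,4,5,6}->{4,5,6}
Constraint 3 (Z + U = W) on D(Z)={3,4,5} D(U)={1,2,4,6} D(W)={4,5,6}: U {1,2,4,6}->{1,2}
Constraint 4 (W < U) on D(W)={4,5,6} D(U)={1,2}: W {4,5,6}->{}; U {1,2}->{}
So after all 4 constraints: D(V) = {1,3,4,5,6}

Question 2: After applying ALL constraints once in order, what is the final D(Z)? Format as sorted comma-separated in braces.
Answer: {3,4,5}

Derivation:
Constraint 1 (V != Z) on D(V)={1,3,4,5,6} D(Z)={3,4,5}: no change
Constraint 2 (Z < W) on D(Z)={3,4,5} D(W)={1,2,3,4,5,6}: W {1,2,3,4,5,6}->{4,5,6}
Constraint 3 (Z + U = W) on D(Z)={3,4,5} D(U)={1,2,4,6} D(W)={4,5,6}: U {1,2,4,6}->{1,2}
Constraint 4 (W < U) on D(W)={4,5,6} D(U)={1,2}: W {4,5,6}->{}; U {1,2}->{}
So after all 4 constraints: D(Z) = {3,4,5}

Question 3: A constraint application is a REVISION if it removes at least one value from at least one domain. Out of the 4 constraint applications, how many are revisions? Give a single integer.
Constraint 1 (V != Z) on D(V)={1,3,4,5,6} D(Z)={3,4,5}: no change => not a revision
Constraint 2 (Z < W) on D(Z)={3,4,5} D(W)={1,2,3,4,5,6}: W {1,2,3,4,5,6}->{4,5,6} => REVISION
Constraint 3 (Z + U = W) on D(Z)={3,4,5} D(U)={1,2,4,6} D(W)={4,5,6}: U {1,2,4,6}->{1,2} => REVISION
Constraint 4 (W < U) on D(W)={4,5,6} D(U)={1,2}: W {4,5,6}->{}; U {1,2}->{} => REVISION
Total revisions = 3

Answer: 3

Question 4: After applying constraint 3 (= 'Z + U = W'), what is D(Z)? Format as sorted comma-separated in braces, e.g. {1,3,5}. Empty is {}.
Constraint 1 (V != Z) on D(V)={1,3,4,5,6} D(Z)={3,4,5}: no change
Constraint 2 (Z < W) on D(Z)={3,4,5} D(W)={1,2,3,4,5,6}: W {1,2,3,4,5,6}->{4,5,6}
Constraint 3 (Z + U = W) on D(Z)={3,4,5} D(U)={1,2,4,6} D(W)={4,5,6}: U {1,2,4,6}->{1,2}
So after constraint 3: D(Z) = {3,4,5}

Answer: {3,4,5}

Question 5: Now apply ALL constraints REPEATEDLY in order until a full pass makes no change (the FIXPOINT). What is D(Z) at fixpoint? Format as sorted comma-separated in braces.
Answer: {}

Derivation:
pass 0 (initial): D(Z)={3,4,5}
pass 1: U {1,2,4,6}->{}; W {1,2,3,4,5,6}->{}
pass 2: Z {3,4,5}->{}
pass 3: V {1,3,4,5,6}->{}
pass 4: no change
Fixpoint after 4 passes: D(Z) = {}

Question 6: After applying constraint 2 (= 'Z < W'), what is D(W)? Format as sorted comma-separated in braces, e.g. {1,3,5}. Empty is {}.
Constraint 1 (V != Z) on D(V)={1,3,4,5,6} D(Z)={3,4,5}: no change
Constraint 2 (Z < W) on D(Z)={3,4,5} D(W)={1,2,3,4,5,6}: W {1,2,3,4,5,6}->{4,5,6}
So after constraint 2: D(W) = {4,5,6}

Answer: {4,5,6}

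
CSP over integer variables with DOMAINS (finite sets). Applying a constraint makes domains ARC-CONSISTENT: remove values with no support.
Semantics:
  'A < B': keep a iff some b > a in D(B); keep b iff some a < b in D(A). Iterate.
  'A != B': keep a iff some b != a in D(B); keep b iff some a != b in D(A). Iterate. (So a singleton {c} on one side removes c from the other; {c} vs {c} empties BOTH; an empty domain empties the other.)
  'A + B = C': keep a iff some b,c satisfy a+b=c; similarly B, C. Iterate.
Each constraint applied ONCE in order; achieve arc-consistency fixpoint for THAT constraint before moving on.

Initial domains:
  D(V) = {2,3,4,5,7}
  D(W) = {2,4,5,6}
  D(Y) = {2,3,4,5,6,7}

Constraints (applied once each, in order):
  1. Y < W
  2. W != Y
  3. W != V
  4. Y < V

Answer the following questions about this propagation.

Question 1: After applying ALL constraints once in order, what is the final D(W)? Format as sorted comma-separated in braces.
Answer: {4,5,6}

Derivation:
Constraint 1 (Y < W) on D(Y)={2,3,4,5,6,7} D(W)={2,4,5,6}: Y {2,3,4,5,6,7}->{2,3,4,5}; W {2,4,5,6}->{4,5,6}
Constraint 2 (W != Y) on D(W)={4,5,6} D(Y)={2,3,4,5}: no change
Constraint 3 (W != V) on D(W)={4,5,6} D(V)={2,3,4,5,7}: no change
Constraint 4 (Y < V) on D(Y)={2,3,4,5} D(V)={2,3,4,5,7}: V {2,3,4,5,7}->{3,4,5,7}
So after all 4 constraints: D(W) = {4,5,6}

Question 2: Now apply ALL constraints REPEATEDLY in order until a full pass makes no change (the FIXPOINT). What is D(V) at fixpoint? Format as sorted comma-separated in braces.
Answer: {3,4,5,7}

Derivation:
pass 0 (initial): D(V)={2,3,4,5,7}
pass 1: V {2,3,4,5,7}->{3,4,5,7}; W {2,4,5,6}->{4,5,6}; Y {2,3,4,5,6,7}->{2,3,4,5}
pass 2: no change
Fixpoint after 2 passes: D(V) = {3,4,5,7}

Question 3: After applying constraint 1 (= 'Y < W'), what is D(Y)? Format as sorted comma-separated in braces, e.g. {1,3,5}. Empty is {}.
Answer: {2,3,4,5}

Derivation:
Constraint 1 (Y < W) on D(Y)={2,3,4,5,6,7} D(W)={2,4,5,6}: Y {2,3,4,5,6,7}->{2,3,4,5}; W {2,4,5,6}->{4,5,6}
So after constraint 1: D(Y) = {2,3,4,5}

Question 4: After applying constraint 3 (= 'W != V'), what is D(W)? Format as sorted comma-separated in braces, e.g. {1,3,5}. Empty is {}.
Constraint 1 (Y < W) on D(Y)={2,3,4,5,6,7} D(W)={2,4,5,6}: Y {2,3,4,5,6,7}->{2,3,4,5}; W {2,4,5,6}->{4,5,6}
Constraint 2 (W != Y) on D(W)={4,5,6} D(Y)={2,3,4,5}: no change
Constraint 3 (W != V) on D(W)={4,5,6} D(V)={2,3,4,5,7}: no change
So after constraint 3: D(W) = {4,5,6}

Answer: {4,5,6}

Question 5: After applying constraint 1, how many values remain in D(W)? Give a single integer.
Constraint 1 (Y < W) on D(Y)={2,3,4,5,6,7} D(W)={2,4,5,6}: Y {2,3,4,5,6,7}->{2,3,4,5}; W {2,4,5,6}->{4,5,6}
So after constraint 1: D(W)={4,5,6}, size = 3

Answer: 3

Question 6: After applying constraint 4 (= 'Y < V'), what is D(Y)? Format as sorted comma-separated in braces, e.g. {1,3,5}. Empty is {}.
Answer: {2,3,4,5}

Derivation:
Constraint 1 (Y < W) on D(Y)={2,3,4,5,6,7} D(W)={2,4,5,6}: Y {2,3,4,5,6,7}->{2,3,4,5}; W {2,4,5,6}->{4,5,6}
Constraint 2 (W != Y) on D(W)={4,5,6} D(Y)={2,3,4,5}: no change
Constraint 3 (W != V) on D(W)={4,5,6} D(V)={2,3,4,5,7}: no change
Constraint 4 (Y < V) on D(Y)={2,3,4,5} D(V)={2,3,4,5,7}: V {2,3,4,5,7}->{3,4,5,7}
So after constraint 4: D(Y) = {2,3,4,5}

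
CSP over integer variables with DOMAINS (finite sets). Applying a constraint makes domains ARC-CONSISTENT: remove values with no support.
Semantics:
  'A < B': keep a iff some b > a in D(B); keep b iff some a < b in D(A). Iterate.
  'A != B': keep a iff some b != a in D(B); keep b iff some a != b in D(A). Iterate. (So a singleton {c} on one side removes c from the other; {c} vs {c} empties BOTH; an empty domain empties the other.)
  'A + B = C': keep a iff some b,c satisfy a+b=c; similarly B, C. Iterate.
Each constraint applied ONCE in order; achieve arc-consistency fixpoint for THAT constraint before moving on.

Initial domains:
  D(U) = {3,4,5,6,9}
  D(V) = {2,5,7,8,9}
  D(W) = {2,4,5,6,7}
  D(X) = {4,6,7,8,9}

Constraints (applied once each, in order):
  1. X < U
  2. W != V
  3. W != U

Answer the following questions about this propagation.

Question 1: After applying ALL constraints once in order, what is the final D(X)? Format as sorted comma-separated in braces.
Answer: {4,6,7,8}

Derivation:
Constraint 1 (X < U) on D(X)={4,6,7,8,9} D(U)={3,4,5,6,9}: X {4,6,7,8,9}->{4,6,7,8}; U {3,4,5,6,9}->{5,6,9}
Constraint 2 (W != V) on D(W)={2,4,5,6,7} D(V)={2,5,7,8,9}: no change
Constraint 3 (W != U) on D(W)={2,4,5,6,7} D(U)={5,6,9}: no change
So after all 3 constraints: D(X) = {4,6,7,8}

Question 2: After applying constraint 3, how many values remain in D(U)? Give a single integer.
Constraint 1 (X < U) on D(X)={4,6,7,8,9} D(U)={3,4,5,6,9}: X {4,6,7,8,9}->{4,6,7,8}; U {3,4,5,6,9}->{5,6,9}
Constraint 2 (W != V) on D(W)={2,4,5,6,7} D(V)={2,5,7,8,9}: no change
Constraint 3 (W != U) on D(W)={2,4,5,6,7} D(U)={5,6,9}: no change
So after constraint 3: D(U)={5,6,9}, size = 3

Answer: 3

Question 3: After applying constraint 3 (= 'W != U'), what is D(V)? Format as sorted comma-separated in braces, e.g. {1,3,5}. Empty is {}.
Constraint 1 (X < U) on D(X)={4,6,7,8,9} D(U)={3,4,5,6,9}: X {4,6,7,8,9}->{4,6,7,8}; U {3,4,5,6,9}->{5,6,9}
Constraint 2 (W != V) on D(W)={2,4,5,6,7} D(V)={2,5,7,8,9}: no change
Constraint 3 (W != U) on D(W)={2,4,5,6,7} D(U)={5,6,9}: no change
So after constraint 3: D(V) = {2,5,7,8,9}

Answer: {2,5,7,8,9}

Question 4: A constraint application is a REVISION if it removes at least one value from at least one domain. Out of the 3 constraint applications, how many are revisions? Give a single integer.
Constraint 1 (X < U) on D(X)={4,6,7,8,9} D(U)={3,4,5,6,9}: X {4,6,7,8,9}->{4,6,7,8}; U {3,4,5,6,9}->{5,6,9} => REVISION
Constraint 2 (W != V) on D(W)={2,4,5,6,7} D(V)={2,5,7,8,9}: no change => not a revision
Constraint 3 (W != U) on D(W)={2,4,5,6,7} D(U)={5,6,9}: no change => not a revision
Total revisions = 1

Answer: 1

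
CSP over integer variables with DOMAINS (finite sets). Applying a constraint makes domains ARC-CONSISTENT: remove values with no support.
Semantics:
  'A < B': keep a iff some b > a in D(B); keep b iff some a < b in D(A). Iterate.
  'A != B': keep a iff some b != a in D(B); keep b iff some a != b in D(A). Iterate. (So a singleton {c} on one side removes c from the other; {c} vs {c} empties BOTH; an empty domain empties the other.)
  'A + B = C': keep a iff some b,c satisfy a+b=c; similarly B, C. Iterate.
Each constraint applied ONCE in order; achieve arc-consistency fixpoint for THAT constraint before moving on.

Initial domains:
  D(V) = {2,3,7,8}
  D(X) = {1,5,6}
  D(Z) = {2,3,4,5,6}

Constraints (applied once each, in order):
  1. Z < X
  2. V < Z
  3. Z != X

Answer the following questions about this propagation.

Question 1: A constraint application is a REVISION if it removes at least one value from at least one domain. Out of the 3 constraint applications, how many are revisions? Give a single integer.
Answer: 2

Derivation:
Constraint 1 (Z < X) on D(Z)={2,3,4,5,6} D(X)={1,5,6}: Z {2,3,4,5,6}->{2,3,4,5}; X {1,5,6}->{5,6} => REVISION
Constraint 2 (V < Z) on D(V)={2,3,7,8} D(Z)={2,3,4,5}: V {2,3,7,8}->{2,3}; Z {2,3,4,5}->{3,4,5} => REVISION
Constraint 3 (Z != X) on D(Z)={3,4,5} D(X)={5,6}: no change => not a revision
Total revisions = 2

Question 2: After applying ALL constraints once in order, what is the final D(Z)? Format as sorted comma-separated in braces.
Constraint 1 (Z < X) on D(Z)={2,3,4,5,6} D(X)={1,5,6}: Z {2,3,4,5,6}->{2,3,4,5}; X {1,5,6}->{5,6}
Constraint 2 (V < Z) on D(V)={2,3,7,8} D(Z)={2,3,4,5}: V {2,3,7,8}->{2,3}; Z {2,3,4,5}->{3,4,5}
Constraint 3 (Z != X) on D(Z)={3,4,5} D(X)={5,6}: no change
So after all 3 constraints: D(Z) = {3,4,5}

Answer: {3,4,5}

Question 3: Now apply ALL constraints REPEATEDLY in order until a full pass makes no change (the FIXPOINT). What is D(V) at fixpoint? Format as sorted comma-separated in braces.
Answer: {2,3}

Derivation:
pass 0 (initial): D(V)={2,3,7,8}
pass 1: V {2,3,7,8}->{2,3}; X {1,5,6}->{5,6}; Z {2,3,4,5,6}->{3,4,5}
pass 2: no change
Fixpoint after 2 passes: D(V) = {2,3}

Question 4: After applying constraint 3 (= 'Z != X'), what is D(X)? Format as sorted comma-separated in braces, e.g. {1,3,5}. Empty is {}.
Constraint 1 (Z < X) on D(Z)={2,3,4,5,6} D(X)={1,5,6}: Z {2,3,4,5,6}->{2,3,4,5}; X {1,5,6}->{5,6}
Constraint 2 (V < Z) on D(V)={2,3,7,8} D(Z)={2,3,4,5}: V {2,3,7,8}->{2,3}; Z {2,3,4,5}->{3,4,5}
Constraint 3 (Z != X) on D(Z)={3,4,5} D(X)={5,6}: no change
So after constraint 3: D(X) = {5,6}

Answer: {5,6}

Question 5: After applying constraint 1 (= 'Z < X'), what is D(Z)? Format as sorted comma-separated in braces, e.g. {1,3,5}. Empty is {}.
Constraint 1 (Z < X) on D(Z)={2,3,4,5,6} D(X)={1,5,6}: Z {2,3,4,5,6}->{2,3,4,5}; X {1,5,6}->{5,6}
So after constraint 1: D(Z) = {2,3,4,5}

Answer: {2,3,4,5}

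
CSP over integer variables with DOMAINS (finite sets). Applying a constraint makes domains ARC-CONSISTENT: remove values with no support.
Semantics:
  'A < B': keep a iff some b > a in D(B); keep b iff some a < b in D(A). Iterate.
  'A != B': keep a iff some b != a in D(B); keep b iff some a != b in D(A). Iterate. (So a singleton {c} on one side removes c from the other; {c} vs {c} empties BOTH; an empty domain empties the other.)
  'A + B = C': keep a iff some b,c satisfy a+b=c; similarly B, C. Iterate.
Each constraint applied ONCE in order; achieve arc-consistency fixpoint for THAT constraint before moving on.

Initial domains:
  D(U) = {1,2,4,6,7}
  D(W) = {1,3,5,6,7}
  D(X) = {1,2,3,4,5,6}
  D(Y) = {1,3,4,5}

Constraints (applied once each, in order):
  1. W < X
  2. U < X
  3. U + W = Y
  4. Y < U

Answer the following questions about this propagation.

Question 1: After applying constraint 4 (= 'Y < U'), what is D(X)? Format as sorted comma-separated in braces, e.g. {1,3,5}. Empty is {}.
Constraint 1 (W < X) on D(W)={1,3,5,6,7} D(X)={1,2,3,4,5,6}: W {1,3,5,6,7}->{1,3,5}; X {1,2,3,4,5,6}->{2,3,4,5,6}
Constraint 2 (U < X) on D(U)={1,2,4,6,7} D(X)={2,3,4,5,6}: U {1,2,4,6,7}->{1,2,4}
Constraint 3 (U + W = Y) on D(U)={1,2,4} D(W)={1,3,5} D(Y)={1,3,4,5}: W {1,3,5}->{1,3}; Y {1,3,4,5}->{3,4,5}
Constraint 4 (Y < U) on D(Y)={3,4,5} D(U)={1,2,4}: Y {3,4,5}->{3}; U {1,2,4}->{4}
So after constraint 4: D(X) = {2,3,4,5,6}

Answer: {2,3,4,5,6}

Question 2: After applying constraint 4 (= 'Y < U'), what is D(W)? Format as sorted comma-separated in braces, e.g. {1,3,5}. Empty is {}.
Constraint 1 (W < X) on D(W)={1,3,5,6,7} D(X)={1,2,3,4,5,6}: W {1,3,5,6,7}->{1,3,5}; X {1,2,3,4,5,6}->{2,3,4,5,6}
Constraint 2 (U < X) on D(U)={1,2,4,6,7} D(X)={2,3,4,5,6}: U {1,2,4,6,7}->{1,2,4}
Constraint 3 (U + W = Y) on D(U)={1,2,4} D(W)={1,3,5} D(Y)={1,3,4,5}: W {1,3,5}->{1,3}; Y {1,3,4,5}->{3,4,5}
Constraint 4 (Y < U) on D(Y)={3,4,5} D(U)={1,2,4}: Y {3,4,5}->{3}; U {1,2,4}->{4}
So after constraint 4: D(W) = {1,3}

Answer: {1,3}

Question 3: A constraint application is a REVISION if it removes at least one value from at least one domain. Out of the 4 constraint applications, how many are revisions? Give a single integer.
Answer: 4

Derivation:
Constraint 1 (W < X) on D(W)={1,3,5,6,7} D(X)={1,2,3,4,5,6}: W {1,3,5,6,7}->{1,3,5}; X {1,2,3,4,5,6}->{2,3,4,5,6} => REVISION
Constraint 2 (U < X) on D(U)={1,2,4,6,7} D(X)={2,3,4,5,6}: U {1,2,4,6,7}->{1,2,4} => REVISION
Constraint 3 (U + W = Y) on D(U)={1,2,4} D(W)={1,3,5} D(Y)={1,3,4,5}: W {1,3,5}->{1,3}; Y {1,3,4,5}->{3,4,5} => REVISION
Constraint 4 (Y < U) on D(Y)={3,4,5} D(U)={1,2,4}: Y {3,4,5}->{3}; U {1,2,4}->{4} => REVISION
Total revisions = 4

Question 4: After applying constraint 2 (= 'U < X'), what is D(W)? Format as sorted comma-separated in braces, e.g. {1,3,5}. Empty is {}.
Constraint 1 (W < X) on D(W)={1,3,5,6,7} D(X)={1,2,3,4,5,6}: W {1,3,5,6,7}->{1,3,5}; X {1,2,3,4,5,6}->{2,3,4,5,6}
Constraint 2 (U < X) on D(U)={1,2,4,6,7} D(X)={2,3,4,5,6}: U {1,2,4,6,7}->{1,2,4}
So after constraint 2: D(W) = {1,3,5}

Answer: {1,3,5}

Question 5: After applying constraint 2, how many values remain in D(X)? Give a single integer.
Answer: 5

Derivation:
Constraint 1 (W < X) on D(W)={1,3,5,6,7} D(X)={1,2,3,4,5,6}: W {1,3,5,6,7}->{1,3,5}; X {1,2,3,4,5,6}->{2,3,4,5,6}
Constraint 2 (U < X) on D(U)={1,2,4,6,7} D(X)={2,3,4,5,6}: U {1,2,4,6,7}->{1,2,4}
So after constraint 2: D(X)={2,3,4,5,6}, size = 5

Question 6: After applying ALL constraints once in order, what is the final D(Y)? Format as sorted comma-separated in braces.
Constraint 1 (W < X) on D(W)={1,3,5,6,7} D(X)={1,2,3,4,5,6}: W {1,3,5,6,7}->{1,3,5}; X {1,2,3,4,5,6}->{2,3,4,5,6}
Constraint 2 (U < X) on D(U)={1,2,4,6,7} D(X)={2,3,4,5,6}: U {1,2,4,6,7}->{1,2,4}
Constraint 3 (U + W = Y) on D(U)={1,2,4} D(W)={1,3,5} D(Y)={1,3,4,5}: W {1,3,5}->{1,3}; Y {1,3,4,5}->{3,4,5}
Constraint 4 (Y < U) on D(Y)={3,4,5} D(U)={1,2,4}: Y {3,4,5}->{3}; U {1,2,4}->{4}
So after all 4 constraints: D(Y) = {3}

Answer: {3}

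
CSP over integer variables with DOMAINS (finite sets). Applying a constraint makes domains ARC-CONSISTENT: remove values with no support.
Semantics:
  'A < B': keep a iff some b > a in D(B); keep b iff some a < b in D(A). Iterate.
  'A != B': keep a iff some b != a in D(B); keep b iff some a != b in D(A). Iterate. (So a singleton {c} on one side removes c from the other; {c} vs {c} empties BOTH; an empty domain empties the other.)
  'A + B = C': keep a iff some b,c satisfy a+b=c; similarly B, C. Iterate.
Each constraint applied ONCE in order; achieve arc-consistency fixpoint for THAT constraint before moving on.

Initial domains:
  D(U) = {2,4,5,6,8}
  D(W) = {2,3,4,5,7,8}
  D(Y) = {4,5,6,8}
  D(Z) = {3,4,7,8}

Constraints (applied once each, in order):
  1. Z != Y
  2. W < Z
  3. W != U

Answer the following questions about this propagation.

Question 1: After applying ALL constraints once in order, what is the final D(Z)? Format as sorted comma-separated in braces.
Answer: {3,4,7,8}

Derivation:
Constraint 1 (Z != Y) on D(Z)={3,4,7,8} D(Y)={4,5,6,8}: no change
Constraint 2 (W < Z) on D(W)={2,3,4,5,7,8} D(Z)={3,4,7,8}: W {2,3,4,5,7,8}->{2,3,4,5,7}
Constraint 3 (W != U) on D(W)={2,3,4,5,7} D(U)={2,4,5,6,8}: no change
So after all 3 constraints: D(Z) = {3,4,7,8}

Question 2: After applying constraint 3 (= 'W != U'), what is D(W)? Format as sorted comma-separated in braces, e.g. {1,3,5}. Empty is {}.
Constraint 1 (Z != Y) on D(Z)={3,4,7,8} D(Y)={4,5,6,8}: no change
Constraint 2 (W < Z) on D(W)={2,3,4,5,7,8} D(Z)={3,4,7,8}: W {2,3,4,5,7,8}->{2,3,4,5,7}
Constraint 3 (W != U) on D(W)={2,3,4,5,7} D(U)={2,4,5,6,8}: no change
So after constraint 3: D(W) = {2,3,4,5,7}

Answer: {2,3,4,5,7}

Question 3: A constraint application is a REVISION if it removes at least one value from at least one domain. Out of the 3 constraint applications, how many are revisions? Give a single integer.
Constraint 1 (Z != Y) on D(Z)={3,4,7,8} D(Y)={4,5,6,8}: no change => not a revision
Constraint 2 (W < Z) on D(W)={2,3,4,5,7,8} D(Z)={3,4,7,8}: W {2,3,4,5,7,8}->{2,3,4,5,7} => REVISION
Constraint 3 (W != U) on D(W)={2,3,4,5,7} D(U)={2,4,5,6,8}: no change => not a revision
Total revisions = 1

Answer: 1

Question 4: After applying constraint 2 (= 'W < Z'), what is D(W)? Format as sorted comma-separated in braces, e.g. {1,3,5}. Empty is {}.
Answer: {2,3,4,5,7}

Derivation:
Constraint 1 (Z != Y) on D(Z)={3,4,7,8} D(Y)={4,5,6,8}: no change
Constraint 2 (W < Z) on D(W)={2,3,4,5,7,8} D(Z)={3,4,7,8}: W {2,3,4,5,7,8}->{2,3,4,5,7}
So after constraint 2: D(W) = {2,3,4,5,7}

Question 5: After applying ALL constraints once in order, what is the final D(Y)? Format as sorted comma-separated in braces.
Answer: {4,5,6,8}

Derivation:
Constraint 1 (Z != Y) on D(Z)={3,4,7,8} D(Y)={4,5,6,8}: no change
Constraint 2 (W < Z) on D(W)={2,3,4,5,7,8} D(Z)={3,4,7,8}: W {2,3,4,5,7,8}->{2,3,4,5,7}
Constraint 3 (W != U) on D(W)={2,3,4,5,7} D(U)={2,4,5,6,8}: no change
So after all 3 constraints: D(Y) = {4,5,6,8}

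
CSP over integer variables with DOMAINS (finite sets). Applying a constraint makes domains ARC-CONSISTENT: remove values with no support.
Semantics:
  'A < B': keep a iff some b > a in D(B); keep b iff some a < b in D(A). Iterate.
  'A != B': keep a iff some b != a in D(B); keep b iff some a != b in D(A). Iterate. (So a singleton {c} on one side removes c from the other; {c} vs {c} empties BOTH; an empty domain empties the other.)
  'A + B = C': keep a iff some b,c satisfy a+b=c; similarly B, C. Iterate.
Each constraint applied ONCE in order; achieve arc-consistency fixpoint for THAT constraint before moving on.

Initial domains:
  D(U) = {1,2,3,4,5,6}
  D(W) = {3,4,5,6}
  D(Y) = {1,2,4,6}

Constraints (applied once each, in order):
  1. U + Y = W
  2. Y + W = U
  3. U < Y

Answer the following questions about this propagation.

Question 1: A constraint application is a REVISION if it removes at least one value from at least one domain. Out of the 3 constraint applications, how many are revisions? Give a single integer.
Constraint 1 (U + Y = W) on D(U)={1,2,3,4,5,6} D(Y)={1,2,4,6} D(W)={3,4,5,6}: U {1,2,3,4,5,6}->{1,2,3,4,5}; Y {1,2,4,6}->{1,2,4} => REVISION
Constraint 2 (Y + W = U) on D(Y)={1,2,4} D(W)={3,4,5,6} D(U)={1,2,3,4,5}: Y {1,2,4}->{1,2}; W {3,4,5,6}->{3,4}; U {1,2,3,4,5}->{4,5} => REVISION
Constraint 3 (U < Y) on D(U)={4,5} D(Y)={1,2}: U {4,5}->{}; Y {1,2}->{} => REVISION
Total revisions = 3

Answer: 3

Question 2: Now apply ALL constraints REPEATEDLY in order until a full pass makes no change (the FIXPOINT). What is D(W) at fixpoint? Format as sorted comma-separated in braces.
pass 0 (initial): D(W)={3,4,5,6}
pass 1: U {1,2,3,4,5,6}->{}; W {3,4,5,6}->{3,4}; Y {1,2,4,6}->{}
pass 2: W {3,4}->{}
pass 3: no change
Fixpoint after 3 passes: D(W) = {}

Answer: {}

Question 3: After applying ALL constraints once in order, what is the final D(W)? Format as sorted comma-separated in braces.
Answer: {3,4}

Derivation:
Constraint 1 (U + Y = W) on D(U)={1,2,3,4,5,6} D(Y)={1,2,4,6} D(W)={3,4,5,6}: U {1,2,3,4,5,6}->{1,2,3,4,5}; Y {1,2,4,6}->{1,2,4}
Constraint 2 (Y + W = U) on D(Y)={1,2,4} D(W)={3,4,5,6} D(U)={1,2,3,4,5}: Y {1,2,4}->{1,2}; W {3,4,5,6}->{3,4}; U {1,2,3,4,5}->{4,5}
Constraint 3 (U < Y) on D(U)={4,5} D(Y)={1,2}: U {4,5}->{}; Y {1,2}->{}
So after all 3 constraints: D(W) = {3,4}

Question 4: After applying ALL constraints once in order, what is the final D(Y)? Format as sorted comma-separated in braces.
Answer: {}

Derivation:
Constraint 1 (U + Y = W) on D(U)={1,2,3,4,5,6} D(Y)={1,2,4,6} D(W)={3,4,5,6}: U {1,2,3,4,5,6}->{1,2,3,4,5}; Y {1,2,4,6}->{1,2,4}
Constraint 2 (Y + W = U) on D(Y)={1,2,4} D(W)={3,4,5,6} D(U)={1,2,3,4,5}: Y {1,2,4}->{1,2}; W {3,4,5,6}->{3,4}; U {1,2,3,4,5}->{4,5}
Constraint 3 (U < Y) on D(U)={4,5} D(Y)={1,2}: U {4,5}->{}; Y {1,2}->{}
So after all 3 constraints: D(Y) = {}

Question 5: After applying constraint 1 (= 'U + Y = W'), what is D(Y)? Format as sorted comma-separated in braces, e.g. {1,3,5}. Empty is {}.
Answer: {1,2,4}

Derivation:
Constraint 1 (U + Y = W) on D(U)={1,2,3,4,5,6} D(Y)={1,2,4,6} D(W)={3,4,5,6}: U {1,2,3,4,5,6}->{1,2,3,4,5}; Y {1,2,4,6}->{1,2,4}
So after constraint 1: D(Y) = {1,2,4}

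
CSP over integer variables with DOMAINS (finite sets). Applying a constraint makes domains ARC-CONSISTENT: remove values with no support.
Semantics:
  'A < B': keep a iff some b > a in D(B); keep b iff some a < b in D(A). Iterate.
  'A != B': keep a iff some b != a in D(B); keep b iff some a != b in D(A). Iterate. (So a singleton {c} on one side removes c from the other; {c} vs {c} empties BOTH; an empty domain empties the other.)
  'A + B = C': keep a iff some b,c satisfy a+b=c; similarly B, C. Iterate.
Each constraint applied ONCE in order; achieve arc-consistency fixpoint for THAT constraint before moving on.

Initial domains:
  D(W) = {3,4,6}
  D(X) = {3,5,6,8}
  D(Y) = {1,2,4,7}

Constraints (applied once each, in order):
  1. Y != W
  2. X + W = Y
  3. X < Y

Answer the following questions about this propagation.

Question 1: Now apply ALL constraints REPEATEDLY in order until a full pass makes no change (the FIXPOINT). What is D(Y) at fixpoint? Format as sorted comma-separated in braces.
pass 0 (initial): D(Y)={1,2,4,7}
pass 1: W {3,4,6}->{4}; X {3,5,6,8}->{3}; Y {1,2,4,7}->{7}
pass 2: no change
Fixpoint after 2 passes: D(Y) = {7}

Answer: {7}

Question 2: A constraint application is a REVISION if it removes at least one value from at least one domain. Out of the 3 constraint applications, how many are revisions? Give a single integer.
Constraint 1 (Y != W) on D(Y)={1,2,4,7} D(W)={3,4,6}: no change => not a revision
Constraint 2 (X + W = Y) on D(X)={3,5,6,8} D(W)={3,4,6} D(Y)={1,2,4,7}: X {3,5,6,8}->{3}; W {3,4,6}->{4}; Y {1,2,4,7}->{7} => REVISION
Constraint 3 (X < Y) on D(X)={3} D(Y)={7}: no change => not a revision
Total revisions = 1

Answer: 1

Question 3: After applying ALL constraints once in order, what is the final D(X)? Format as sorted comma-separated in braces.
Answer: {3}

Derivation:
Constraint 1 (Y != W) on D(Y)={1,2,4,7} D(W)={3,4,6}: no change
Constraint 2 (X + W = Y) on D(X)={3,5,6,8} D(W)={3,4,6} D(Y)={1,2,4,7}: X {3,5,6,8}->{3}; W {3,4,6}->{4}; Y {1,2,4,7}->{7}
Constraint 3 (X < Y) on D(X)={3} D(Y)={7}: no change
So after all 3 constraints: D(X) = {3}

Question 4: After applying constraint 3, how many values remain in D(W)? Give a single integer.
Answer: 1

Derivation:
Constraint 1 (Y != W) on D(Y)={1,2,4,7} D(W)={3,4,6}: no change
Constraint 2 (X + W = Y) on D(X)={3,5,6,8} D(W)={3,4,6} D(Y)={1,2,4,7}: X {3,5,6,8}->{3}; W {3,4,6}->{4}; Y {1,2,4,7}->{7}
Constraint 3 (X < Y) on D(X)={3} D(Y)={7}: no change
So after constraint 3: D(W)={4}, size = 1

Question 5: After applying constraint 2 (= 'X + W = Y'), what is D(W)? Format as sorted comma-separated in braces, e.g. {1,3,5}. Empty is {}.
Constraint 1 (Y != W) on D(Y)={1,2,4,7} D(W)={3,4,6}: no change
Constraint 2 (X + W = Y) on D(X)={3,5,6,8} D(W)={3,4,6} D(Y)={1,2,4,7}: X {3,5,6,8}->{3}; W {3,4,6}->{4}; Y {1,2,4,7}->{7}
So after constraint 2: D(W) = {4}

Answer: {4}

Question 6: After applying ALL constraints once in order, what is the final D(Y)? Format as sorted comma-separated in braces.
Constraint 1 (Y != W) on D(Y)={1,2,4,7} D(W)={3,4,6}: no change
Constraint 2 (X + W = Y) on D(X)={3,5,6,8} D(W)={3,4,6} D(Y)={1,2,4,7}: X {3,5,6,8}->{3}; W {3,4,6}->{4}; Y {1,2,4,7}->{7}
Constraint 3 (X < Y) on D(X)={3} D(Y)={7}: no change
So after all 3 constraints: D(Y) = {7}

Answer: {7}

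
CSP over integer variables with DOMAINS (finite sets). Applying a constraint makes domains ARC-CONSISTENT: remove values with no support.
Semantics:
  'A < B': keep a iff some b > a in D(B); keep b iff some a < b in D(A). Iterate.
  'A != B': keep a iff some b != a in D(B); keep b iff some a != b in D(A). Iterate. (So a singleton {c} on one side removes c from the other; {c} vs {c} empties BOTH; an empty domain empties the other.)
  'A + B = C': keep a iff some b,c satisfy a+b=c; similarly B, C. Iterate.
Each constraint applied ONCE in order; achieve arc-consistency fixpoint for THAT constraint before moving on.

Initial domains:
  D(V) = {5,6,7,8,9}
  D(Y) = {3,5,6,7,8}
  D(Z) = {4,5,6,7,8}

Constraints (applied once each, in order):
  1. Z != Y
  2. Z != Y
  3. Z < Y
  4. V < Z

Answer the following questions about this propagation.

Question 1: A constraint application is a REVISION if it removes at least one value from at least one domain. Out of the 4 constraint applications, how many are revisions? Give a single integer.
Answer: 2

Derivation:
Constraint 1 (Z != Y) on D(Z)={4,5,6,7,8} D(Y)={3,5,6,7,8}: no change => not a revision
Constraint 2 (Z != Y) on D(Z)={4,5,6,7,8} D(Y)={3,5,6,7,8}: no change => not a revision
Constraint 3 (Z < Y) on D(Z)={4,5,6,7,8} D(Y)={3,5,6,7,8}: Z {4,5,6,7,8}->{4,5,6,7}; Y {3,5,6,7,8}->{5,6,7,8} => REVISION
Constraint 4 (V < Z) on D(V)={5,6,7,8,9} D(Z)={4,5,6,7}: V {5,6,7,8,9}->{5,6}; Z {4,5,6,7}->{6,7} => REVISION
Total revisions = 2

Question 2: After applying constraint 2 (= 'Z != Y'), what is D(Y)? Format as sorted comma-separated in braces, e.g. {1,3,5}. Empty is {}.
Constraint 1 (Z != Y) on D(Z)={4,5,6,7,8} D(Y)={3,5,6,7,8}: no change
Constraint 2 (Z != Y) on D(Z)={4,5,6,7,8} D(Y)={3,5,6,7,8}: no change
So after constraint 2: D(Y) = {3,5,6,7,8}

Answer: {3,5,6,7,8}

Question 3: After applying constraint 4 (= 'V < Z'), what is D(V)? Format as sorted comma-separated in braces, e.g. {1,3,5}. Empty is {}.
Answer: {5,6}

Derivation:
Constraint 1 (Z != Y) on D(Z)={4,5,6,7,8} D(Y)={3,5,6,7,8}: no change
Constraint 2 (Z != Y) on D(Z)={4,5,6,7,8} D(Y)={3,5,6,7,8}: no change
Constraint 3 (Z < Y) on D(Z)={4,5,6,7,8} D(Y)={3,5,6,7,8}: Z {4,5,6,7,8}->{4,5,6,7}; Y {3,5,6,7,8}->{5,6,7,8}
Constraint 4 (V < Z) on D(V)={5,6,7,8,9} D(Z)={4,5,6,7}: V {5,6,7,8,9}->{5,6}; Z {4,5,6,7}->{6,7}
So after constraint 4: D(V) = {5,6}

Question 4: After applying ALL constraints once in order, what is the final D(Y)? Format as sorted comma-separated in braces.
Constraint 1 (Z != Y) on D(Z)={4,5,6,7,8} D(Y)={3,5,6,7,8}: no change
Constraint 2 (Z != Y) on D(Z)={4,5,6,7,8} D(Y)={3,5,6,7,8}: no change
Constraint 3 (Z < Y) on D(Z)={4,5,6,7,8} D(Y)={3,5,6,7,8}: Z {4,5,6,7,8}->{4,5,6,7}; Y {3,5,6,7,8}->{5,6,7,8}
Constraint 4 (V < Z) on D(V)={5,6,7,8,9} D(Z)={4,5,6,7}: V {5,6,7,8,9}->{5,6}; Z {4,5,6,7}->{6,7}
So after all 4 constraints: D(Y) = {5,6,7,8}

Answer: {5,6,7,8}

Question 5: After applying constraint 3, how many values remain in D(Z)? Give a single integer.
Answer: 4

Derivation:
Constraint 1 (Z != Y) on D(Z)={4,5,6,7,8} D(Y)={3,5,6,7,8}: no change
Constraint 2 (Z != Y) on D(Z)={4,5,6,7,8} D(Y)={3,5,6,7,8}: no change
Constraint 3 (Z < Y) on D(Z)={4,5,6,7,8} D(Y)={3,5,6,7,8}: Z {4,5,6,7,8}->{4,5,6,7}; Y {3,5,6,7,8}->{5,6,7,8}
So after constraint 3: D(Z)={4,5,6,7}, size = 4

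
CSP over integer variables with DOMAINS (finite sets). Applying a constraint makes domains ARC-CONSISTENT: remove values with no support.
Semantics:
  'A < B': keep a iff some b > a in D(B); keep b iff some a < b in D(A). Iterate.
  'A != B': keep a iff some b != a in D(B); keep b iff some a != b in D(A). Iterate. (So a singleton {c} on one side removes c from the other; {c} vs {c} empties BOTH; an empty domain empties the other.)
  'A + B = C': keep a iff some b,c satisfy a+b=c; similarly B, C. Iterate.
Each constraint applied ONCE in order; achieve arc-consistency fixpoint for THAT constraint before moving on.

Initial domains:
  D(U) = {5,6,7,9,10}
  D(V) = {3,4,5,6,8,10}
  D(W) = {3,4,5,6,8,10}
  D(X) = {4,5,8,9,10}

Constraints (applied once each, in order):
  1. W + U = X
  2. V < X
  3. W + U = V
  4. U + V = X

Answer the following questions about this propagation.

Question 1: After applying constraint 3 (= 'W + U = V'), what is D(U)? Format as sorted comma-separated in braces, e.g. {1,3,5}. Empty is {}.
Answer: {5}

Derivation:
Constraint 1 (W + U = X) on D(W)={3,4,5,6,8,10} D(U)={5,6,7,9,10} D(X)={4,5,8,9,10}: W {3,4,5,6,8,10}->{3,4,5}; U {5,6,7,9,10}->{5,6,7}; X {4,5,8,9,10}->{8,9,10}
Constraint 2 (V < X) on D(V)={3,4,5,6,8,10} D(X)={8,9,10}: V {3,4,5,6,8,10}->{3,4,5,6,8}
Constraint 3 (W + U = V) on D(W)={3,4,5} D(U)={5,6,7} D(V)={3,4,5,6,8}: W {3,4,5}->{3}; U {5,6,7}->{5}; V {3,4,5,6,8}->{8}
So after constraint 3: D(U) = {5}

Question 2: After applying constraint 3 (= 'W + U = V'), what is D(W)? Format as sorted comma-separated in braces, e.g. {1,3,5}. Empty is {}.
Constraint 1 (W + U = X) on D(W)={3,4,5,6,8,10} D(U)={5,6,7,9,10} D(X)={4,5,8,9,10}: W {3,4,5,6,8,10}->{3,4,5}; U {5,6,7,9,10}->{5,6,7}; X {4,5,8,9,10}->{8,9,10}
Constraint 2 (V < X) on D(V)={3,4,5,6,8,10} D(X)={8,9,10}: V {3,4,5,6,8,10}->{3,4,5,6,8}
Constraint 3 (W + U = V) on D(W)={3,4,5} D(U)={5,6,7} D(V)={3,4,5,6,8}: W {3,4,5}->{3}; U {5,6,7}->{5}; V {3,4,5,6,8}->{8}
So after constraint 3: D(W) = {3}

Answer: {3}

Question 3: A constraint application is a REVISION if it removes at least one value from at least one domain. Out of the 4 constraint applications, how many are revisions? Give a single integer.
Answer: 4

Derivation:
Constraint 1 (W + U = X) on D(W)={3,4,5,6,8,10} D(U)={5,6,7,9,10} D(X)={4,5,8,9,10}: W {3,4,5,6,8,10}->{3,4,5}; U {5,6,7,9,10}->{5,6,7}; X {4,5,8,9,10}->{8,9,10} => REVISION
Constraint 2 (V < X) on D(V)={3,4,5,6,8,10} D(X)={8,9,10}: V {3,4,5,6,8,10}->{3,4,5,6,8} => REVISION
Constraint 3 (W + U = V) on D(W)={3,4,5} D(U)={5,6,7} D(V)={3,4,5,6,8}: W {3,4,5}->{3}; U {5,6,7}->{5}; V {3,4,5,6,8}->{8} => REVISION
Constraint 4 (U + V = X) on D(U)={5} D(V)={8} D(X)={8,9,10}: U {5}->{}; V {8}->{}; X {8,9,10}->{} => REVISION
Total revisions = 4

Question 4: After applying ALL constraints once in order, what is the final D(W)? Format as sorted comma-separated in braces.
Answer: {3}

Derivation:
Constraint 1 (W + U = X) on D(W)={3,4,5,6,8,10} D(U)={5,6,7,9,10} D(X)={4,5,8,9,10}: W {3,4,5,6,8,10}->{3,4,5}; U {5,6,7,9,10}->{5,6,7}; X {4,5,8,9,10}->{8,9,10}
Constraint 2 (V < X) on D(V)={3,4,5,6,8,10} D(X)={8,9,10}: V {3,4,5,6,8,10}->{3,4,5,6,8}
Constraint 3 (W + U = V) on D(W)={3,4,5} D(U)={5,6,7} D(V)={3,4,5,6,8}: W {3,4,5}->{3}; U {5,6,7}->{5}; V {3,4,5,6,8}->{8}
Constraint 4 (U + V = X) on D(U)={5} D(V)={8} D(X)={8,9,10}: U {5}->{}; V {8}->{}; X {8,9,10}->{}
So after all 4 constraints: D(W) = {3}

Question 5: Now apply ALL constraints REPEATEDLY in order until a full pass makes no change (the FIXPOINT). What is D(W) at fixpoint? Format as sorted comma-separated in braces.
pass 0 (initial): D(W)={3,4,5,6,8,10}
pass 1: U {5,6,7,9,10}->{}; V {3,4,5,6,8,10}->{}; W {3,4,5,6,8,10}->{3}; X {4,5,8,9,10}->{}
pass 2: W {3}->{}
pass 3: no change
Fixpoint after 3 passes: D(W) = {}

Answer: {}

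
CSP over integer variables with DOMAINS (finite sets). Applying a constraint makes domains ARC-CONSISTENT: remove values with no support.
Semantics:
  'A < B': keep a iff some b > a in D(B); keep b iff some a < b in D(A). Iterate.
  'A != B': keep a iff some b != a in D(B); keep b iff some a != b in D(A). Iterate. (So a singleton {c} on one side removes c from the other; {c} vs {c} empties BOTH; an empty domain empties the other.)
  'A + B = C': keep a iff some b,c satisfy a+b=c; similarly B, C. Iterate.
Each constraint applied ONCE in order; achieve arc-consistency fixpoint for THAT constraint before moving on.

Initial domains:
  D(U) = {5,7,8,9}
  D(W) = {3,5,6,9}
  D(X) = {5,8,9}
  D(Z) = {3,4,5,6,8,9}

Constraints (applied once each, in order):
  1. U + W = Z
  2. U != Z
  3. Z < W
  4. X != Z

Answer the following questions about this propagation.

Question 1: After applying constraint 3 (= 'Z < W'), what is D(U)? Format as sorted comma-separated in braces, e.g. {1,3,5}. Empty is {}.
Answer: {5}

Derivation:
Constraint 1 (U + W = Z) on D(U)={5,7,8,9} D(W)={3,5,6,9} D(Z)={3,4,5,6,8,9}: U {5,7,8,9}->{5}; W {3,5,6,9}->{3}; Z {3,4,5,6,8,9}->{8}
Constraint 2 (U != Z) on D(U)={5} D(Z)={8}: no change
Constraint 3 (Z < W) on D(Z)={8} D(W)={3}: Z {8}->{}; W {3}->{}
So after constraint 3: D(U) = {5}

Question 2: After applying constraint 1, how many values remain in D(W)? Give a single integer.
Answer: 1

Derivation:
Constraint 1 (U + W = Z) on D(U)={5,7,8,9} D(W)={3,5,6,9} D(Z)={3,4,5,6,8,9}: U {5,7,8,9}->{5}; W {3,5,6,9}->{3}; Z {3,4,5,6,8,9}->{8}
So after constraint 1: D(W)={3}, size = 1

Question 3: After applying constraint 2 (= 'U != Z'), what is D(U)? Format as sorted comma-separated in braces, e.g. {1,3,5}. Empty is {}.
Answer: {5}

Derivation:
Constraint 1 (U + W = Z) on D(U)={5,7,8,9} D(W)={3,5,6,9} D(Z)={3,4,5,6,8,9}: U {5,7,8,9}->{5}; W {3,5,6,9}->{3}; Z {3,4,5,6,8,9}->{8}
Constraint 2 (U != Z) on D(U)={5} D(Z)={8}: no change
So after constraint 2: D(U) = {5}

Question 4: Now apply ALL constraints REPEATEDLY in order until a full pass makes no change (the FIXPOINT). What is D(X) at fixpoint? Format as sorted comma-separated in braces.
pass 0 (initial): D(X)={5,8,9}
pass 1: U {5,7,8,9}->{5}; W {3,5,6,9}->{}; X {5,8,9}->{}; Z {3,4,5,6,8,9}->{}
pass 2: U {5}->{}
pass 3: no change
Fixpoint after 3 passes: D(X) = {}

Answer: {}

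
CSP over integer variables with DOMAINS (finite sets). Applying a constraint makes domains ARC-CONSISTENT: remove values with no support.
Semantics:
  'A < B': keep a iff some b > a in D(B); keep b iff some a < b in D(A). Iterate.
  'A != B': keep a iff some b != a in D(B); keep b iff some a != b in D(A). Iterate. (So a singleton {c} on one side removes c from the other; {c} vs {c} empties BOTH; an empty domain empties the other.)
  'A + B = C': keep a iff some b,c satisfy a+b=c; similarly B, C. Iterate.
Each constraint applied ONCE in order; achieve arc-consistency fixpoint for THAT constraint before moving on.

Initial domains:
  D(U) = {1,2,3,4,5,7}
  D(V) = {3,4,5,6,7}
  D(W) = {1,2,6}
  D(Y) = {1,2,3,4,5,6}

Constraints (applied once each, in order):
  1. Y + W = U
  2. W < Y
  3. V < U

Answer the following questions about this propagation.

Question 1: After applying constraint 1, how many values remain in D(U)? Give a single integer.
Answer: 5

Derivation:
Constraint 1 (Y + W = U) on D(Y)={1,2,3,4,5,6} D(W)={1,2,6} D(U)={1,2,3,4,5,7}: U {1,2,3,4,5,7}->{2,3,4,5,7}
So after constraint 1: D(U)={2,3,4,5,7}, size = 5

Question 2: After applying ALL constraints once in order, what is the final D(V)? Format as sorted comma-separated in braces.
Answer: {3,4,5,6}

Derivation:
Constraint 1 (Y + W = U) on D(Y)={1,2,3,4,5,6} D(W)={1,2,6} D(U)={1,2,3,4,5,7}: U {1,2,3,4,5,7}->{2,3,4,5,7}
Constraint 2 (W < Y) on D(W)={1,2,6} D(Y)={1,2,3,4,5,6}: W {1,2,6}->{1,2}; Y {1,2,3,4,5,6}->{2,3,4,5,6}
Constraint 3 (V < U) on D(V)={3,4,5,6,7} D(U)={2,3,4,5,7}: V {3,4,5,6,7}->{3,4,5,6}; U {2,3,4,5,7}->{4,5,7}
So after all 3 constraints: D(V) = {3,4,5,6}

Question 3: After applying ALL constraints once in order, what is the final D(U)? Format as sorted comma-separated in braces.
Constraint 1 (Y + W = U) on D(Y)={1,2,3,4,5,6} D(W)={1,2,6} D(U)={1,2,3,4,5,7}: U {1,2,3,4,5,7}->{2,3,4,5,7}
Constraint 2 (W < Y) on D(W)={1,2,6} D(Y)={1,2,3,4,5,6}: W {1,2,6}->{1,2}; Y {1,2,3,4,5,6}->{2,3,4,5,6}
Constraint 3 (V < U) on D(V)={3,4,5,6,7} D(U)={2,3,4,5,7}: V {3,4,5,6,7}->{3,4,5,6}; U {2,3,4,5,7}->{4,5,7}
So after all 3 constraints: D(U) = {4,5,7}

Answer: {4,5,7}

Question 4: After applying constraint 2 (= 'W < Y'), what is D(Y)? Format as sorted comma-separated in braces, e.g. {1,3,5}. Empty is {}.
Constraint 1 (Y + W = U) on D(Y)={1,2,3,4,5,6} D(W)={1,2,6} D(U)={1,2,3,4,5,7}: U {1,2,3,4,5,7}->{2,3,4,5,7}
Constraint 2 (W < Y) on D(W)={1,2,6} D(Y)={1,2,3,4,5,6}: W {1,2,6}->{1,2}; Y {1,2,3,4,5,6}->{2,3,4,5,6}
So after constraint 2: D(Y) = {2,3,4,5,6}

Answer: {2,3,4,5,6}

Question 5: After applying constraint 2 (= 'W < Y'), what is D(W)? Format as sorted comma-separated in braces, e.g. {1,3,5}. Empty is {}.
Constraint 1 (Y + W = U) on D(Y)={1,2,3,4,5,6} D(W)={1,2,6} D(U)={1,2,3,4,5,7}: U {1,2,3,4,5,7}->{2,3,4,5,7}
Constraint 2 (W < Y) on D(W)={1,2,6} D(Y)={1,2,3,4,5,6}: W {1,2,6}->{1,2}; Y {1,2,3,4,5,6}->{2,3,4,5,6}
So after constraint 2: D(W) = {1,2}

Answer: {1,2}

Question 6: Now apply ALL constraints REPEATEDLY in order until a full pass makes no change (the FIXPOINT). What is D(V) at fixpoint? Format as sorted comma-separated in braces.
pass 0 (initial): D(V)={3,4,5,6,7}
pass 1: U {1,2,3,4,5,7}->{4,5,7}; V {3,4,5,6,7}->{3,4,5,6}; W {1,2,6}->{1,2}; Y {1,2,3,4,5,6}->{2,3,4,5,6}
pass 2: no change
Fixpoint after 2 passes: D(V) = {3,4,5,6}

Answer: {3,4,5,6}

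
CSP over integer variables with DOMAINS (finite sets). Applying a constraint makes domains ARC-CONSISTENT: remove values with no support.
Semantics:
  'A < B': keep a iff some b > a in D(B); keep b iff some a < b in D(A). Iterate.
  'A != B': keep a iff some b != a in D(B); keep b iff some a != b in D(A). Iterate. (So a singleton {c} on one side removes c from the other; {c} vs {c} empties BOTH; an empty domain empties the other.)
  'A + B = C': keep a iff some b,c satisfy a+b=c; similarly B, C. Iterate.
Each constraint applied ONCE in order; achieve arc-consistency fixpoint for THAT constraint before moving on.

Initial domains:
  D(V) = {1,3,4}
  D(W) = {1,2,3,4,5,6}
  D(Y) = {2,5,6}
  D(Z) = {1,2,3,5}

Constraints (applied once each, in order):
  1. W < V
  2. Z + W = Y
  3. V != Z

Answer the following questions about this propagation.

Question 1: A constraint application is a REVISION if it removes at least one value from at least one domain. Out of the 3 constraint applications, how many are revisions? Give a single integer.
Answer: 1

Derivation:
Constraint 1 (W < V) on D(W)={1,2,3,4,5,6} D(V)={1,3,4}: W {1,2,3,4,5,6}->{1,2,3}; V {1,3,4}->{3,4} => REVISION
Constraint 2 (Z + W = Y) on D(Z)={1,2,3,5} D(W)={1,2,3} D(Y)={2,5,6}: no change => not a revision
Constraint 3 (V != Z) on D(V)={3,4} D(Z)={1,2,3,5}: no change => not a revision
Total revisions = 1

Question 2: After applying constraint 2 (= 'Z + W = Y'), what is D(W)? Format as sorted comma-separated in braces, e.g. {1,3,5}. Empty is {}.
Constraint 1 (W < V) on D(W)={1,2,3,4,5,6} D(V)={1,3,4}: W {1,2,3,4,5,6}->{1,2,3}; V {1,3,4}->{3,4}
Constraint 2 (Z + W = Y) on D(Z)={1,2,3,5} D(W)={1,2,3} D(Y)={2,5,6}: no change
So after constraint 2: D(W) = {1,2,3}

Answer: {1,2,3}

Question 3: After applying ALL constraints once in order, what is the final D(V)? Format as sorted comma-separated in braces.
Answer: {3,4}

Derivation:
Constraint 1 (W < V) on D(W)={1,2,3,4,5,6} D(V)={1,3,4}: W {1,2,3,4,5,6}->{1,2,3}; V {1,3,4}->{3,4}
Constraint 2 (Z + W = Y) on D(Z)={1,2,3,5} D(W)={1,2,3} D(Y)={2,5,6}: no change
Constraint 3 (V != Z) on D(V)={3,4} D(Z)={1,2,3,5}: no change
So after all 3 constraints: D(V) = {3,4}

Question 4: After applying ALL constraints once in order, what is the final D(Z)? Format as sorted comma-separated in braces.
Answer: {1,2,3,5}

Derivation:
Constraint 1 (W < V) on D(W)={1,2,3,4,5,6} D(V)={1,3,4}: W {1,2,3,4,5,6}->{1,2,3}; V {1,3,4}->{3,4}
Constraint 2 (Z + W = Y) on D(Z)={1,2,3,5} D(W)={1,2,3} D(Y)={2,5,6}: no change
Constraint 3 (V != Z) on D(V)={3,4} D(Z)={1,2,3,5}: no change
So after all 3 constraints: D(Z) = {1,2,3,5}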